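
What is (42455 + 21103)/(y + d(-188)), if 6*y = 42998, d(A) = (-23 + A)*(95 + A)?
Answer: 95337/40184 ≈ 2.3725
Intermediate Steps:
y = 21499/3 (y = (⅙)*42998 = 21499/3 ≈ 7166.3)
(42455 + 21103)/(y + d(-188)) = (42455 + 21103)/(21499/3 + (-2185 + (-188)² + 72*(-188))) = 63558/(21499/3 + (-2185 + 35344 - 13536)) = 63558/(21499/3 + 19623) = 63558/(80368/3) = 63558*(3/80368) = 95337/40184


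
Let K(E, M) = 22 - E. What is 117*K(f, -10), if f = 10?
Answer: 1404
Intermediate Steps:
117*K(f, -10) = 117*(22 - 1*10) = 117*(22 - 10) = 117*12 = 1404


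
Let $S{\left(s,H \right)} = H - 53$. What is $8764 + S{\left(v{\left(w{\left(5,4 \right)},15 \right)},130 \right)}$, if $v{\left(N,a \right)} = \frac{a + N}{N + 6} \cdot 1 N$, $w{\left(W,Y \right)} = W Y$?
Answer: $8841$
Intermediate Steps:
$v{\left(N,a \right)} = \frac{N \left(N + a\right)}{6 + N}$ ($v{\left(N,a \right)} = \frac{N + a}{6 + N} 1 N = \frac{N + a}{6 + N} N = \frac{N \left(N + a\right)}{6 + N}$)
$S{\left(s,H \right)} = -53 + H$ ($S{\left(s,H \right)} = H - 53 = -53 + H$)
$8764 + S{\left(v{\left(w{\left(5,4 \right)},15 \right)},130 \right)} = 8764 + \left(-53 + 130\right) = 8764 + 77 = 8841$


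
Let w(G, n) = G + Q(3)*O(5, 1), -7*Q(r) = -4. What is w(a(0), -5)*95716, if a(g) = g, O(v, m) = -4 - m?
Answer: -1914320/7 ≈ -2.7347e+5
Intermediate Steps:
Q(r) = 4/7 (Q(r) = -⅐*(-4) = 4/7)
w(G, n) = -20/7 + G (w(G, n) = G + 4*(-4 - 1*1)/7 = G + 4*(-4 - 1)/7 = G + (4/7)*(-5) = G - 20/7 = -20/7 + G)
w(a(0), -5)*95716 = (-20/7 + 0)*95716 = -20/7*95716 = -1914320/7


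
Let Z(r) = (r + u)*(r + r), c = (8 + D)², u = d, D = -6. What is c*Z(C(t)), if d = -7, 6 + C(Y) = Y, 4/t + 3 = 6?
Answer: 3920/9 ≈ 435.56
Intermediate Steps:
t = 4/3 (t = 4/(-3 + 6) = 4/3 ≈ 1.3333)
C(Y) = -6 + Y
u = -7
c = 4 (c = (8 - 6)² = 2² = 4)
Z(r) = 2*r*(-7 + r) (Z(r) = (r - 7)*(r + r) = (-7 + r)*(2*r) = 2*r*(-7 + r))
c*Z(C(t)) = 4*(2*(-6 + 4/3)*(-7 + (-6 + 4/3))) = 4*(2*(-14/3)*(-7 - 14/3)) = 4*(2*(-14/3)*(-35/3)) = 4*(980/9) = 3920/9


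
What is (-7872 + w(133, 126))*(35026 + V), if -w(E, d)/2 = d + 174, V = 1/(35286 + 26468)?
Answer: -9162449382780/30877 ≈ -2.9674e+8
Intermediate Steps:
V = 1/61754 ≈ 1.6193e-5
w(E, d) = -348 - 2*d (w(E, d) = -2*(d + 174) = -2*(174 + d) = -348 - 2*d)
(-7872 + w(133, 126))*(35026 + V) = (-7872 + (-348 - 2*126))*(35026 + 1/61754) = (-7872 + (-348 - 252))*(2162995605/61754) = (-7872 - 600)*(2162995605/61754) = -8472*2162995605/61754 = -9162449382780/30877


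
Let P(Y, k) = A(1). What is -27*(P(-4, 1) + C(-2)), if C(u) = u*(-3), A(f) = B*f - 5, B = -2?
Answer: 27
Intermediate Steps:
A(f) = -5 - 2*f (A(f) = -2*f - 5 = -5 - 2*f)
P(Y, k) = -7 (P(Y, k) = -5 - 2*1 = -5 - 2 = -7)
C(u) = -3*u
-27*(P(-4, 1) + C(-2)) = -27*(-7 - 3*(-2)) = -27*(-7 + 6) = -27*(-1) = 27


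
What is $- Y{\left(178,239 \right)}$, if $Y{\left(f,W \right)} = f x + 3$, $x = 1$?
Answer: $-181$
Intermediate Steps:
$Y{\left(f,W \right)} = 3 + f$ ($Y{\left(f,W \right)} = f 1 + 3 = f + 3 = 3 + f$)
$- Y{\left(178,239 \right)} = - (3 + 178) = \left(-1\right) 181 = -181$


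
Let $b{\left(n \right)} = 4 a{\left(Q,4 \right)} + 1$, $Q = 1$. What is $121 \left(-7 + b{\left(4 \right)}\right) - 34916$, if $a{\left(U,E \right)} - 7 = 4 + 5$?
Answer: $-27898$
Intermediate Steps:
$a{\left(U,E \right)} = 16$ ($a{\left(U,E \right)} = 7 + \left(4 + 5\right) = 7 + 9 = 16$)
$b{\left(n \right)} = 65$ ($b{\left(n \right)} = 4 \cdot 16 + 1 = 64 + 1 = 65$)
$121 \left(-7 + b{\left(4 \right)}\right) - 34916 = 121 \left(-7 + 65\right) - 34916 = 121 \cdot 58 - 34916 = 7018 - 34916 = -27898$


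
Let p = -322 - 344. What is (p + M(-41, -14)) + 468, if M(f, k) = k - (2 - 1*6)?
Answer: -208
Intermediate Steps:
p = -666
M(f, k) = 4 + k (M(f, k) = k - (2 - 6) = k - 1*(-4) = k + 4 = 4 + k)
(p + M(-41, -14)) + 468 = (-666 + (4 - 14)) + 468 = (-666 - 10) + 468 = -676 + 468 = -208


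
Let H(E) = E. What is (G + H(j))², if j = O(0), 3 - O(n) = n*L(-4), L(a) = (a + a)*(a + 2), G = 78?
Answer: 6561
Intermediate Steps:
L(a) = 2*a*(2 + a) (L(a) = (2*a)*(2 + a) = 2*a*(2 + a))
O(n) = 3 - 16*n (O(n) = 3 - n*2*(-4)*(2 - 4) = 3 - n*2*(-4)*(-2) = 3 - n*16 = 3 - 16*n)
j = 3 (j = 3 - 16*0 = 3 + 0 = 3)
(G + H(j))² = (78 + 3)² = 81² = 6561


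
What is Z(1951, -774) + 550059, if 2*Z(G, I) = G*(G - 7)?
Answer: 2446431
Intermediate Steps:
Z(G, I) = G*(-7 + G)/2 (Z(G, I) = (G*(G - 7))/2 = (G*(-7 + G))/2 = G*(-7 + G)/2)
Z(1951, -774) + 550059 = (1/2)*1951*(-7 + 1951) + 550059 = (1/2)*1951*1944 + 550059 = 1896372 + 550059 = 2446431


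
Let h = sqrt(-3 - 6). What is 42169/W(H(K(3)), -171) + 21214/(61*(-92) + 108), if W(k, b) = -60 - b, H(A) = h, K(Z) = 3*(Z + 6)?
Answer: 114871711/305472 ≈ 376.05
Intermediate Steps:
K(Z) = 18 + 3*Z (K(Z) = 3*(6 + Z) = 18 + 3*Z)
h = 3*I (h = sqrt(-9) = 3*I ≈ 3.0*I)
H(A) = 3*I
42169/W(H(K(3)), -171) + 21214/(61*(-92) + 108) = 42169/(-60 - 1*(-171)) + 21214/(61*(-92) + 108) = 42169/(-60 + 171) + 21214/(-5612 + 108) = 42169/111 + 21214/(-5504) = 42169*(1/111) + 21214*(-1/5504) = 42169/111 - 10607/2752 = 114871711/305472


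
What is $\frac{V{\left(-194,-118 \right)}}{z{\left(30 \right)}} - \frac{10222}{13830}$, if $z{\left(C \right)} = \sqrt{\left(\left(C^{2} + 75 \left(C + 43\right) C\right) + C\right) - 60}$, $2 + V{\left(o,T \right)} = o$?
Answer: $- \frac{5111}{6915} - \frac{49 \sqrt{645}}{2580} \approx -1.2215$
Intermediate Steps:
$V{\left(o,T \right)} = -2 + o$
$z{\left(C \right)} = \sqrt{-60 + C + C^{2} + C \left(3225 + 75 C\right)}$ ($z{\left(C \right)} = \sqrt{\left(\left(C^{2} + 75 \left(43 + C\right) C\right) + C\right) - 60} = \sqrt{\left(\left(C^{2} + \left(3225 + 75 C\right) C\right) + C\right) - 60} = \sqrt{\left(\left(C^{2} + C \left(3225 + 75 C\right)\right) + C\right) - 60} = \sqrt{\left(C + C^{2} + C \left(3225 + 75 C\right)\right) - 60} = \sqrt{-60 + C + C^{2} + C \left(3225 + 75 C\right)}$)
$\frac{V{\left(-194,-118 \right)}}{z{\left(30 \right)}} - \frac{10222}{13830} = \frac{-2 - 194}{\sqrt{-60 + 76 \cdot 30^{2} + 3226 \cdot 30}} - \frac{10222}{13830} = - \frac{196}{\sqrt{-60 + 76 \cdot 900 + 96780}} - \frac{5111}{6915} = - \frac{196}{\sqrt{-60 + 68400 + 96780}} - \frac{5111}{6915} = - \frac{196}{\sqrt{165120}} - \frac{5111}{6915} = - \frac{196}{16 \sqrt{645}} - \frac{5111}{6915} = - 196 \frac{\sqrt{645}}{10320} - \frac{5111}{6915} = - \frac{49 \sqrt{645}}{2580} - \frac{5111}{6915} = - \frac{5111}{6915} - \frac{49 \sqrt{645}}{2580}$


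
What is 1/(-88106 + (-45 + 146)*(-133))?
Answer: -1/101539 ≈ -9.8484e-6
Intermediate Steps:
1/(-88106 + (-45 + 146)*(-133)) = 1/(-88106 + 101*(-133)) = 1/(-88106 - 13433) = 1/(-101539) = -1/101539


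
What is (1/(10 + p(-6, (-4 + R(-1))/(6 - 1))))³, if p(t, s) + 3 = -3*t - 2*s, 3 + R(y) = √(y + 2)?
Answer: 125/2571353 ≈ 4.8613e-5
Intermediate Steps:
R(y) = -3 + √(2 + y) (R(y) = -3 + √(y + 2) = -3 + √(2 + y))
p(t, s) = -3 - 3*t - 2*s (p(t, s) = -3 + (-3*t - 2*s) = -3 - 3*t - 2*s)
(1/(10 + p(-6, (-4 + R(-1))/(6 - 1))))³ = (1/(10 + (-3 - 3*(-6) - 2*(-4 + (-3 + √(2 - 1)))/(6 - 1))))³ = (1/(10 + (-3 + 18 - 2*(-4 + (-3 + √1))/5)))³ = (1/(10 + (-3 + 18 - 2*(-4 + (-3 + 1))/5)))³ = (1/(10 + (-3 + 18 - 2*(-4 - 2)/5)))³ = (1/(10 + (-3 + 18 - (-12)/5)))³ = (1/(10 + (-3 + 18 - 2*(-6/5))))³ = (1/(10 + (-3 + 18 + 12/5)))³ = (1/(10 + 87/5))³ = (1/(137/5))³ = (5/137)³ = 125/2571353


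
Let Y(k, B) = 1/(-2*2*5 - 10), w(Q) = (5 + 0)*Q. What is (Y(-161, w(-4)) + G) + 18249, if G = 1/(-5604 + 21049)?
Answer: 1691131747/92670 ≈ 18249.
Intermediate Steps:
w(Q) = 5*Q
Y(k, B) = -1/30 (Y(k, B) = 1/(-4*5 - 10) = 1/(-20 - 10) = 1/(-30) = -1/30)
G = 1/15445 ≈ 6.4746e-5
(Y(-161, w(-4)) + G) + 18249 = (-1/30 + 1/15445) + 18249 = -3083/92670 + 18249 = 1691131747/92670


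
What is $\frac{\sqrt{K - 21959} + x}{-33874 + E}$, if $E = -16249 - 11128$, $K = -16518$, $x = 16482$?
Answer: $- \frac{5494}{20417} - \frac{i \sqrt{38477}}{61251} \approx -0.26909 - 0.0032025 i$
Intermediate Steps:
$E = -27377$
$\frac{\sqrt{K - 21959} + x}{-33874 + E} = \frac{\sqrt{-16518 - 21959} + 16482}{-33874 - 27377} = \frac{\sqrt{-38477} + 16482}{-61251} = \left(i \sqrt{38477} + 16482\right) \left(- \frac{1}{61251}\right) = \left(16482 + i \sqrt{38477}\right) \left(- \frac{1}{61251}\right) = - \frac{5494}{20417} - \frac{i \sqrt{38477}}{61251}$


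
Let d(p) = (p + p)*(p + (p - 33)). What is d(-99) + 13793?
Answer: 59531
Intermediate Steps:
d(p) = 2*p*(-33 + 2*p) (d(p) = (2*p)*(p + (-33 + p)) = (2*p)*(-33 + 2*p) = 2*p*(-33 + 2*p))
d(-99) + 13793 = 2*(-99)*(-33 + 2*(-99)) + 13793 = 2*(-99)*(-33 - 198) + 13793 = 2*(-99)*(-231) + 13793 = 45738 + 13793 = 59531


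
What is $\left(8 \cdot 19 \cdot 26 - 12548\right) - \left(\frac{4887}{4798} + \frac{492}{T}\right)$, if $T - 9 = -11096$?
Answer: $- \frac{457319703449}{53195426} \approx -8597.0$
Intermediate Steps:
$T = -11087$ ($T = 9 - 11096 = -11087$)
$\left(8 \cdot 19 \cdot 26 - 12548\right) - \left(\frac{4887}{4798} + \frac{492}{T}\right) = \left(8 \cdot 19 \cdot 26 - 12548\right) - \left(- \frac{492}{11087} + \frac{4887}{4798}\right) = \left(152 \cdot 26 - 12548\right) - \frac{51821553}{53195426} = \left(3952 - 12548\right) + \left(\frac{492}{11087} - \frac{4887}{4798}\right) = -8596 - \frac{51821553}{53195426} = - \frac{457319703449}{53195426}$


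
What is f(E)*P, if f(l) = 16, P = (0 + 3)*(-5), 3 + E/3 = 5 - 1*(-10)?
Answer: -240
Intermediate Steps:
E = 36 (E = -9 + 3*(5 - 1*(-10)) = -9 + 3*(5 + 10) = -9 + 3*15 = -9 + 45 = 36)
P = -15 (P = 3*(-5) = -15)
f(E)*P = 16*(-15) = -240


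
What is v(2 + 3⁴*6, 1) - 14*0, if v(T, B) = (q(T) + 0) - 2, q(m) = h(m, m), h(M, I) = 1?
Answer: -1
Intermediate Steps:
q(m) = 1
v(T, B) = -1 (v(T, B) = (1 + 0) - 2 = 1 - 2 = -1)
v(2 + 3⁴*6, 1) - 14*0 = -1 - 14*0 = -1 + 0 = -1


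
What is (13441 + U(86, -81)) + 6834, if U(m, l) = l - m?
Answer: 20108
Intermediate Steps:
(13441 + U(86, -81)) + 6834 = (13441 + (-81 - 1*86)) + 6834 = (13441 + (-81 - 86)) + 6834 = (13441 - 167) + 6834 = 13274 + 6834 = 20108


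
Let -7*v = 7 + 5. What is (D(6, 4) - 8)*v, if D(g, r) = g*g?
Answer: -48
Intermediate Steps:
D(g, r) = g²
v = -12/7 (v = -(7 + 5)/7 = -⅐*12 = -12/7 ≈ -1.7143)
(D(6, 4) - 8)*v = (6² - 8)*(-12/7) = (36 - 8)*(-12/7) = 28*(-12/7) = -48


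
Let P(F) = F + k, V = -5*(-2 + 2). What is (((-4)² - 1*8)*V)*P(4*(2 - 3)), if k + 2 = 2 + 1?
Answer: 0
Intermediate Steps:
V = 0 (V = -5*0 = 0)
k = 1 (k = -2 + (2 + 1) = -2 + 3 = 1)
P(F) = 1 + F (P(F) = F + 1 = 1 + F)
(((-4)² - 1*8)*V)*P(4*(2 - 3)) = (((-4)² - 1*8)*0)*(1 + 4*(2 - 3)) = ((16 - 8)*0)*(1 + 4*(-1)) = (8*0)*(1 - 4) = 0*(-3) = 0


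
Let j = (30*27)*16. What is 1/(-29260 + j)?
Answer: -1/16300 ≈ -6.1350e-5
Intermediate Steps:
j = 12960 (j = 810*16 = 12960)
1/(-29260 + j) = 1/(-29260 + 12960) = 1/(-16300) = -1/16300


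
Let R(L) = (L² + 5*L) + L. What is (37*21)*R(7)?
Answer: 70707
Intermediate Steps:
R(L) = L² + 6*L
(37*21)*R(7) = (37*21)*(7*(6 + 7)) = 777*(7*13) = 777*91 = 70707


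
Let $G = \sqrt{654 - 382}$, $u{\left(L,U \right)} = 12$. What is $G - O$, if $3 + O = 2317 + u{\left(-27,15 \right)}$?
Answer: $-2326 + 4 \sqrt{17} \approx -2309.5$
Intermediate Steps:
$G = 4 \sqrt{17}$ ($G = \sqrt{272} = 4 \sqrt{17} \approx 16.492$)
$O = 2326$ ($O = -3 + \left(2317 + 12\right) = -3 + 2329 = 2326$)
$G - O = 4 \sqrt{17} - 2326 = -2326 + 4 \sqrt{17}$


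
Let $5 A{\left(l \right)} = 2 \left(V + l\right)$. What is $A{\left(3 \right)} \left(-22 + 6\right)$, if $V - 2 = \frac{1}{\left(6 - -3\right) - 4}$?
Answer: $- \frac{832}{25} \approx -33.28$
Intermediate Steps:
$V = \frac{11}{5}$ ($V = 2 + \frac{1}{\left(6 - -3\right) - 4} = 2 + \frac{1}{\left(6 + 3\right) - 4} = 2 + \frac{1}{9 - 4} = 2 + \frac{1}{5} = \frac{11}{5} \approx 2.2$)
$A{\left(l \right)} = \frac{22}{25} + \frac{2 l}{5}$ ($A{\left(l \right)} = \frac{2 \left(\frac{11}{5} + l\right)}{5} = \frac{\frac{22}{5} + 2 l}{5} = \frac{22}{25} + \frac{2 l}{5}$)
$A{\left(3 \right)} \left(-22 + 6\right) = \left(\frac{22}{25} + \frac{2}{5} \cdot 3\right) \left(-22 + 6\right) = \left(\frac{22}{25} + \frac{6}{5}\right) \left(-16\right) = \frac{52}{25} \left(-16\right) = - \frac{832}{25}$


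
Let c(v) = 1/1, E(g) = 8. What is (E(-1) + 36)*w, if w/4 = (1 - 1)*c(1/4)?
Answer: 0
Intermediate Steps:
c(v) = 1 (c(v) = 1*1 = 1)
w = 0 (w = 4*((1 - 1)*1) = 4*(0*1) = 4*0 = 0)
(E(-1) + 36)*w = (8 + 36)*0 = 44*0 = 0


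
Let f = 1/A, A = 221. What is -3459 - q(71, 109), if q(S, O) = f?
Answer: -764440/221 ≈ -3459.0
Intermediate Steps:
f = 1/221 ≈ 0.0045249
q(S, O) = 1/221
-3459 - q(71, 109) = -3459 - 1*1/221 = -3459 - 1/221 = -764440/221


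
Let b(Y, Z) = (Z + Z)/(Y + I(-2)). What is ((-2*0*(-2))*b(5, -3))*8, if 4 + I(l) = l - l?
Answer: 0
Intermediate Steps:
I(l) = -4 (I(l) = -4 + (l - l) = -4 + 0 = -4)
b(Y, Z) = 2*Z/(-4 + Y) (b(Y, Z) = (Z + Z)/(Y - 4) = (2*Z)/(-4 + Y) = 2*Z/(-4 + Y))
((-2*0*(-2))*b(5, -3))*8 = ((-2*0*(-2))*(2*(-3)/(-4 + 5)))*8 = ((0*(-2))*(2*(-3)/1))*8 = (0*(2*(-3)*1))*8 = (0*(-6))*8 = 0*8 = 0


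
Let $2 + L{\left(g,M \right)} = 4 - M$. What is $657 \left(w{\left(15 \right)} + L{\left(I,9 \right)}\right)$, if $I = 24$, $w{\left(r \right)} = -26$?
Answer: $-21681$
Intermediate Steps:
$L{\left(g,M \right)} = 2 - M$ ($L{\left(g,M \right)} = -2 - \left(-4 + M\right) = 2 - M$)
$657 \left(w{\left(15 \right)} + L{\left(I,9 \right)}\right) = 657 \left(-26 + \left(2 - 9\right)\right) = 657 \left(-26 - 7\right) = 657 \left(-33\right) = -21681$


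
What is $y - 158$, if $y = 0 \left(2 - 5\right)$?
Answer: $-158$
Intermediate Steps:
$y = 0$ ($y = 0 \left(-3\right) = 0$)
$y - 158 = 0 - 158 = -158$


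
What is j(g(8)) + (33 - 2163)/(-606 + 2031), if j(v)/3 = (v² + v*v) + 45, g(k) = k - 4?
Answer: 21803/95 ≈ 229.51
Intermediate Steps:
g(k) = -4 + k
j(v) = 135 + 6*v² (j(v) = 3*((v² + v*v) + 45) = 3*((v² + v²) + 45) = 3*(2*v² + 45) = 3*(45 + 2*v²) = 135 + 6*v²)
j(g(8)) + (33 - 2163)/(-606 + 2031) = (135 + 6*(-4 + 8)²) + (33 - 2163)/(-606 + 2031) = (135 + 6*4²) - 2130/1425 = (135 + 6*16) - 2130*1/1425 = (135 + 96) - 142/95 = 231 - 142/95 = 21803/95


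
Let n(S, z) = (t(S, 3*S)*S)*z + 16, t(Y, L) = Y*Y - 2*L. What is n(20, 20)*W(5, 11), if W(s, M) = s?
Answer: 560080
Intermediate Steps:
t(Y, L) = Y² - 2*L
n(S, z) = 16 + S*z*(S² - 6*S) (n(S, z) = ((S² - 6*S)*S)*z + 16 = (S*(S² - 6*S))*z + 16 = S*z*(S² - 6*S) + 16 = 16 + S*z*(S² - 6*S))
n(20, 20)*W(5, 11) = (16 + 20*20²*(-6 + 20))*5 = (16 + 20*400*14)*5 = (16 + 112000)*5 = 112016*5 = 560080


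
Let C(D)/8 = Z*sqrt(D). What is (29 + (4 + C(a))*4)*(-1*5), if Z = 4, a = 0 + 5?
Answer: -225 - 640*sqrt(5) ≈ -1656.1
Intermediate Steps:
a = 5
C(D) = 32*sqrt(D) (C(D) = 8*(4*sqrt(D)) = 32*sqrt(D))
(29 + (4 + C(a))*4)*(-1*5) = (29 + (4 + 32*sqrt(5))*4)*(-1*5) = (29 + (16 + 128*sqrt(5)))*(-5) = (45 + 128*sqrt(5))*(-5) = -225 - 640*sqrt(5)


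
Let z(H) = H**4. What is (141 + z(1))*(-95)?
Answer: -13490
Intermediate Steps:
(141 + z(1))*(-95) = (141 + 1**4)*(-95) = (141 + 1)*(-95) = 142*(-95) = -13490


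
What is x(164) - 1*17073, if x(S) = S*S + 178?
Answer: 10001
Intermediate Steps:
x(S) = 178 + S**2 (x(S) = S**2 + 178 = 178 + S**2)
x(164) - 1*17073 = (178 + 164**2) - 1*17073 = (178 + 26896) - 17073 = 27074 - 17073 = 10001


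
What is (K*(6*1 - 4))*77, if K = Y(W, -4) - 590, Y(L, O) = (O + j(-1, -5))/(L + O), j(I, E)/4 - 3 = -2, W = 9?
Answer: -90860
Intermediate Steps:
j(I, E) = 4 (j(I, E) = 12 + 4*(-2) = 12 - 8 = 4)
Y(L, O) = (4 + O)/(L + O) (Y(L, O) = (O + 4)/(L + O) = (4 + O)/(L + O))
K = -590 (K = (4 - 4)/(9 - 4) - 590 = 0/5 - 590 = (⅕)*0 - 590 = 0 - 590 = -590)
(K*(6*1 - 4))*77 = -590*(6*1 - 4)*77 = -590*(6 - 4)*77 = -590*2*77 = -1180*77 = -90860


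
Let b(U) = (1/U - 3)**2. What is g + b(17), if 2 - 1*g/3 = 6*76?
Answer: -391118/289 ≈ -1353.3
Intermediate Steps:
b(U) = (-3 + 1/U)**2
g = -1362 (g = 6 - 18*76 = 6 - 3*456 = 6 - 1368 = -1362)
g + b(17) = -1362 + (-1 + 3*17)**2/17**2 = -1362 + (-1 + 51)**2/289 = -1362 + (1/289)*50**2 = -1362 + (1/289)*2500 = -1362 + 2500/289 = -391118/289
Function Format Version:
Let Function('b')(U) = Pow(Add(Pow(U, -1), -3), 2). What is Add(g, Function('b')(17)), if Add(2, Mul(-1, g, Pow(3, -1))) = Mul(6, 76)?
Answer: Rational(-391118, 289) ≈ -1353.3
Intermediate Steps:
Function('b')(U) = Pow(Add(-3, Pow(U, -1)), 2)
g = -1362 (g = Add(6, Mul(-3, Mul(6, 76))) = Add(6, Mul(-3, 456)) = Add(6, -1368) = -1362)
Add(g, Function('b')(17)) = Add(-1362, Mul(Pow(17, -2), Pow(Add(-1, Mul(3, 17)), 2))) = Add(-1362, Mul(Rational(1, 289), Pow(Add(-1, 51), 2))) = Add(-1362, Mul(Rational(1, 289), Pow(50, 2))) = Add(-1362, Mul(Rational(1, 289), 2500)) = Add(-1362, Rational(2500, 289)) = Rational(-391118, 289)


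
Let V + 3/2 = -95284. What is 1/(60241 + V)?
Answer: -2/70089 ≈ -2.8535e-5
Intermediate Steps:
V = -190571/2 (V = -3/2 - 95284 = -190571/2 ≈ -95286.)
1/(60241 + V) = 1/(60241 - 190571/2) = 1/(-70089/2) = -2/70089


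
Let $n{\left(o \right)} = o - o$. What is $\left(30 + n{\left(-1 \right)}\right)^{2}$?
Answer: $900$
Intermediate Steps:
$n{\left(o \right)} = 0$
$\left(30 + n{\left(-1 \right)}\right)^{2} = \left(30 + 0\right)^{2} = 30^{2} = 900$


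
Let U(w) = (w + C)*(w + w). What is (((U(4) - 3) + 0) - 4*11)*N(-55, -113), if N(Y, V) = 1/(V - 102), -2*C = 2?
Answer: 23/215 ≈ 0.10698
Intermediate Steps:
C = -1 (C = -1/2*2 = -1)
N(Y, V) = 1/(-102 + V)
U(w) = 2*w*(-1 + w) (U(w) = (w - 1)*(w + w) = (-1 + w)*(2*w) = 2*w*(-1 + w))
(((U(4) - 3) + 0) - 4*11)*N(-55, -113) = (((2*4*(-1 + 4) - 3) + 0) - 4*11)/(-102 - 113) = (((2*4*3 - 3) + 0) - 44)/(-215) = (((24 - 3) + 0) - 44)*(-1/215) = ((21 + 0) - 44)*(-1/215) = (21 - 44)*(-1/215) = -23*(-1/215) = 23/215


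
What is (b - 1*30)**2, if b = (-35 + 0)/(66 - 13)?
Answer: 2640625/2809 ≈ 940.06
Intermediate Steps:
b = -35/53 ≈ -0.66038
(b - 1*30)**2 = (-35/53 - 1*30)**2 = (-35/53 - 30)**2 = (-1625/53)**2 = 2640625/2809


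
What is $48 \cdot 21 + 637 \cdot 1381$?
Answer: $880705$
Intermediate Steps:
$48 \cdot 21 + 637 \cdot 1381 = 1008 + 879697 = 880705$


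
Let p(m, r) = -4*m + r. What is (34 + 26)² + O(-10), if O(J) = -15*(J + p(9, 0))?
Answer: 4290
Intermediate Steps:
p(m, r) = r - 4*m
O(J) = 540 - 15*J (O(J) = -15*(J + (0 - 4*9)) = -15*(J + (0 - 36)) = -15*(J - 36) = -15*(-36 + J) = 540 - 15*J)
(34 + 26)² + O(-10) = (34 + 26)² + (540 - 15*(-10)) = 60² + (540 + 150) = 3600 + 690 = 4290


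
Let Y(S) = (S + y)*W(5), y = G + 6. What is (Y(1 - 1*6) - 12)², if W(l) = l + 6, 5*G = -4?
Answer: 2401/25 ≈ 96.040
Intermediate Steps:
G = -⅘ (G = (⅕)*(-4) = -⅘ ≈ -0.80000)
y = 26/5 (y = -⅘ + 6 = 26/5 ≈ 5.2000)
W(l) = 6 + l
Y(S) = 286/5 + 11*S (Y(S) = (S + 26/5)*(6 + 5) = (26/5 + S)*11 = 286/5 + 11*S)
(Y(1 - 1*6) - 12)² = ((286/5 + 11*(1 - 1*6)) - 12)² = ((286/5 + 11*(1 - 6)) - 12)² = ((286/5 + 11*(-5)) - 12)² = ((286/5 - 55) - 12)² = (11/5 - 12)² = (-49/5)² = 2401/25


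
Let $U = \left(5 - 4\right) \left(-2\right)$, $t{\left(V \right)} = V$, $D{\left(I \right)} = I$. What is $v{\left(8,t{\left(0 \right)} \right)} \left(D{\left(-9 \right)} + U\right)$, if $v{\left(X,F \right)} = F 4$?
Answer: $0$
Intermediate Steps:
$v{\left(X,F \right)} = 4 F$
$U = -2$ ($U = 1 \left(-2\right) = -2$)
$v{\left(8,t{\left(0 \right)} \right)} \left(D{\left(-9 \right)} + U\right) = 4 \cdot 0 \left(-9 - 2\right) = 0 \left(-11\right) = 0$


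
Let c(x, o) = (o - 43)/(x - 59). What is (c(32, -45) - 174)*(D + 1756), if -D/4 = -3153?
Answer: -66236480/27 ≈ -2.4532e+6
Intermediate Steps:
D = 12612 (D = -4*(-3153) = 12612)
c(x, o) = (-43 + o)/(-59 + x)
(c(32, -45) - 174)*(D + 1756) = ((-43 - 45)/(-59 + 32) - 174)*(12612 + 1756) = (-88/(-27) - 174)*14368 = (-1/27*(-88) - 174)*14368 = (88/27 - 174)*14368 = -4610/27*14368 = -66236480/27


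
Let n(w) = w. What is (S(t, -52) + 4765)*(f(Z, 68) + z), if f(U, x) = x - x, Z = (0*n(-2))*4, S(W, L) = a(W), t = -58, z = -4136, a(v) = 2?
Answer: -19716312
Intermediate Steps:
S(W, L) = 2
Z = 0 (Z = (0*(-2))*4 = 0*4 = 0)
f(U, x) = 0
(S(t, -52) + 4765)*(f(Z, 68) + z) = (2 + 4765)*(0 - 4136) = 4767*(-4136) = -19716312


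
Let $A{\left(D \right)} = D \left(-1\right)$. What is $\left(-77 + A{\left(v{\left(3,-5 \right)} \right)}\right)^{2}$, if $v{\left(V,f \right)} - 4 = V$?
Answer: $7056$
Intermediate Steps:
$v{\left(V,f \right)} = 4 + V$
$A{\left(D \right)} = - D$
$\left(-77 + A{\left(v{\left(3,-5 \right)} \right)}\right)^{2} = \left(-77 - \left(4 + 3\right)\right)^{2} = \left(-77 - 7\right)^{2} = \left(-84\right)^{2} = 7056$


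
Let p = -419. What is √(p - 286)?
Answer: I*√705 ≈ 26.552*I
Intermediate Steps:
√(p - 286) = √(-419 - 286) = √(-705) = I*√705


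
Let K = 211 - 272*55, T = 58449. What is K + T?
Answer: 43700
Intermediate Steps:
K = -14749 (K = 211 - 14960 = -14749)
K + T = -14749 + 58449 = 43700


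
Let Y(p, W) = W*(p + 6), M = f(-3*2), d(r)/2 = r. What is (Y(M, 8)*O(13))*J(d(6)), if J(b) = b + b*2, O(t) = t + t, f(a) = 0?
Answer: 44928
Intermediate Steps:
d(r) = 2*r
M = 0
O(t) = 2*t
Y(p, W) = W*(6 + p)
J(b) = 3*b (J(b) = b + 2*b = 3*b)
(Y(M, 8)*O(13))*J(d(6)) = ((8*(6 + 0))*(2*13))*(3*(2*6)) = ((8*6)*26)*(3*12) = (48*26)*36 = 1248*36 = 44928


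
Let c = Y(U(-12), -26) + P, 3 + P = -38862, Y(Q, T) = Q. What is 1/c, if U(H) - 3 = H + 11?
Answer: -1/38863 ≈ -2.5731e-5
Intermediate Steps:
U(H) = 14 + H (U(H) = 3 + (H + 11) = 3 + (11 + H) = 14 + H)
P = -38865 (P = -3 - 38862 = -38865)
c = -38863 (c = (14 - 12) - 38865 = 2 - 38865 = -38863)
1/c = 1/(-38863) = -1/38863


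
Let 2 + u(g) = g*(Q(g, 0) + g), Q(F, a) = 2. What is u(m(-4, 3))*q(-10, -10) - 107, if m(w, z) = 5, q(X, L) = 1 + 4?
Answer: 58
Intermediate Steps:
q(X, L) = 5
u(g) = -2 + g*(2 + g)
u(m(-4, 3))*q(-10, -10) - 107 = (-2 + 5² + 2*5)*5 - 107 = (-2 + 25 + 10)*5 - 107 = 33*5 - 107 = 165 - 107 = 58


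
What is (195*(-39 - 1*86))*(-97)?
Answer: 2364375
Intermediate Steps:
(195*(-39 - 1*86))*(-97) = (195*(-39 - 86))*(-97) = (195*(-125))*(-97) = -24375*(-97) = 2364375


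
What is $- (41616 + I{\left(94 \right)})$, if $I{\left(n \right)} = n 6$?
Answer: $-42180$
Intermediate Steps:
$I{\left(n \right)} = 6 n$
$- (41616 + I{\left(94 \right)}) = - (41616 + 6 \cdot 94) = - (41616 + 564) = \left(-1\right) 42180 = -42180$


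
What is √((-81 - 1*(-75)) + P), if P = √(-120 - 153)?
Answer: √(-6 + I*√273) ≈ 2.4061 + 3.4335*I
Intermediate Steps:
P = I*√273 (P = √(-273) = I*√273 ≈ 16.523*I)
√((-81 - 1*(-75)) + P) = √((-81 - 1*(-75)) + I*√273) = √((-81 + 75) + I*√273) = √(-6 + I*√273)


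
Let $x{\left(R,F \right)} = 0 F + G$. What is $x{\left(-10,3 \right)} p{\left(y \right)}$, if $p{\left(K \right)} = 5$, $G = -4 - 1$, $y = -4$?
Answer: $-25$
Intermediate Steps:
$G = -5$
$x{\left(R,F \right)} = -5$ ($x{\left(R,F \right)} = 0 F - 5 = 0 - 5 = -5$)
$x{\left(-10,3 \right)} p{\left(y \right)} = \left(-5\right) 5 = -25$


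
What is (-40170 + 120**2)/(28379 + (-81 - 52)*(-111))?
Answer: -12885/21571 ≈ -0.59733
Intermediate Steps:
(-40170 + 120**2)/(28379 + (-81 - 52)*(-111)) = (-40170 + 14400)/(28379 - 133*(-111)) = -25770/(28379 + 14763) = -25770/43142 = -25770*1/43142 = -12885/21571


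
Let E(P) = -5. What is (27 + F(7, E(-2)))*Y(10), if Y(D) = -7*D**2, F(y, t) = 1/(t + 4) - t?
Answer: -21700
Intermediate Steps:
F(y, t) = 1/(4 + t) - t
(27 + F(7, E(-2)))*Y(10) = (27 + (1 - 1*(-5)**2 - 4*(-5))/(4 - 5))*(-7*10**2) = (27 + (1 - 1*25 + 20)/(-1))*(-7*100) = (27 - (1 - 25 + 20))*(-700) = (27 - 1*(-4))*(-700) = (27 + 4)*(-700) = 31*(-700) = -21700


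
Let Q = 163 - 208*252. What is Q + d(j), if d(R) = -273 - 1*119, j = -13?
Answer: -52645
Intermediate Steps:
Q = -52253 (Q = 163 - 52416 = -52253)
d(R) = -392 (d(R) = -273 - 119 = -392)
Q + d(j) = -52253 - 392 = -52645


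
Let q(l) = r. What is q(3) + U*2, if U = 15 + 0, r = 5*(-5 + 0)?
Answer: 5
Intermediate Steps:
r = -25 (r = 5*(-5) = -25)
U = 15
q(l) = -25
q(3) + U*2 = -25 + 15*2 = -25 + 30 = 5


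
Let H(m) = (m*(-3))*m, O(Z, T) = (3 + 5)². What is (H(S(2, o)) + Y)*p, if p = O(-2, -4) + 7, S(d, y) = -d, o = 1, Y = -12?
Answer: -1704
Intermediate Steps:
O(Z, T) = 64 (O(Z, T) = 8² = 64)
H(m) = -3*m² (H(m) = (-3*m)*m = -3*m²)
p = 71 (p = 64 + 7 = 71)
(H(S(2, o)) + Y)*p = (-3*(-1*2)² - 12)*71 = (-3*(-2)² - 12)*71 = (-3*4 - 12)*71 = (-12 - 12)*71 = -24*71 = -1704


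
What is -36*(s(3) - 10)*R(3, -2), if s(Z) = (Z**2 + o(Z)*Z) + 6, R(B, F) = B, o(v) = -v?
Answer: 432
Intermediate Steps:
s(Z) = 6 (s(Z) = (Z**2 + (-Z)*Z) + 6 = (Z**2 - Z**2) + 6 = 0 + 6 = 6)
-36*(s(3) - 10)*R(3, -2) = -36*(6 - 10)*3 = -(-144)*3 = -36*(-12) = 432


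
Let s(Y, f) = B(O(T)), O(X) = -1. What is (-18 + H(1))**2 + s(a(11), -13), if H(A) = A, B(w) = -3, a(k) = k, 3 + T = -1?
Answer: 286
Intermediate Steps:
T = -4 (T = -3 - 1 = -4)
s(Y, f) = -3
(-18 + H(1))**2 + s(a(11), -13) = (-18 + 1)**2 - 3 = (-17)**2 - 3 = 289 - 3 = 286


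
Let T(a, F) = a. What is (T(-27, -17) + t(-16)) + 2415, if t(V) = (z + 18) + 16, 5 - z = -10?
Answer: 2437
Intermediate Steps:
z = 15 (z = 5 - 1*(-10) = 5 + 10 = 15)
t(V) = 49 (t(V) = (15 + 18) + 16 = 33 + 16 = 49)
(T(-27, -17) + t(-16)) + 2415 = (-27 + 49) + 2415 = 22 + 2415 = 2437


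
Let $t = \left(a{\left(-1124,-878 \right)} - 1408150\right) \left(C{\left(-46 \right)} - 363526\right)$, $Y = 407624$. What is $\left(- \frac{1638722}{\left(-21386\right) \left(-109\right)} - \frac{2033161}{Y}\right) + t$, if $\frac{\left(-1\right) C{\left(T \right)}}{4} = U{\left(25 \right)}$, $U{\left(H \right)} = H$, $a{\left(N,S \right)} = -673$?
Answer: $\frac{8392651217060592850507}{16382788072} \approx 5.1228 \cdot 10^{11}$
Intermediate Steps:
$C{\left(T \right)} = -100$ ($C{\left(T \right)} = \left(-4\right) 25 = -100$)
$t = 512284672198$ ($t = \left(-673 - 1408150\right) \left(-100 - 363526\right) = \left(-1408823\right) \left(-363626\right) = 512284672198$)
$\left(- \frac{1638722}{\left(-21386\right) \left(-109\right)} - \frac{2033161}{Y}\right) + t = \left(- \frac{1638722}{\left(-21386\right) \left(-109\right)} - \frac{2033161}{407624}\right) + 512284672198 = \left(- \frac{1638722}{2331074} - \frac{70109}{14056}\right) + 512284672198 = \left(\left(-1638722\right) \frac{1}{2331074} - \frac{70109}{14056}\right) + 512284672198 = \left(- \frac{819361}{1165537} - \frac{70109}{14056}\right) + 512284672198 = - \frac{93231571749}{16382788072} + 512284672198 = \frac{8392651217060592850507}{16382788072}$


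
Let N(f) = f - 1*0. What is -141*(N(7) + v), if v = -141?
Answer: 18894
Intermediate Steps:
N(f) = f (N(f) = f + 0 = f)
-141*(N(7) + v) = -141*(7 - 141) = -141*(-134) = 18894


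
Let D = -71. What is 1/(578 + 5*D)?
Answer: 1/223 ≈ 0.0044843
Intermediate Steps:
1/(578 + 5*D) = 1/(578 + 5*(-71)) = 1/(578 - 355) = 1/223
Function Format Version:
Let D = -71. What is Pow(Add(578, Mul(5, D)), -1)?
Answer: Rational(1, 223) ≈ 0.0044843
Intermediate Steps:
Pow(Add(578, Mul(5, D)), -1) = Pow(Add(578, Mul(5, -71)), -1) = Pow(Add(578, -355), -1) = Pow(223, -1) = Rational(1, 223)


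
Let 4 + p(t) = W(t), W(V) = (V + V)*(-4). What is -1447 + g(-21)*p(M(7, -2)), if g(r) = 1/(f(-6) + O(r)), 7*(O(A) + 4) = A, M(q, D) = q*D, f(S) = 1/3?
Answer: -7316/5 ≈ -1463.2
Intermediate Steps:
f(S) = ⅓
M(q, D) = D*q
O(A) = -4 + A/7
W(V) = -8*V (W(V) = (2*V)*(-4) = -8*V)
p(t) = -4 - 8*t
g(r) = 1/(-11/3 + r/7) (g(r) = 1/(⅓ + (-4 + r/7)) = 1/(-11/3 + r/7))
-1447 + g(-21)*p(M(7, -2)) = -1447 + (21/(-77 + 3*(-21)))*(-4 - (-16)*7) = -1447 + (21/(-77 - 63))*(-4 - 8*(-14)) = -1447 + (21/(-140))*(-4 + 112) = -1447 + (21*(-1/140))*108 = -1447 - 3/20*108 = -1447 - 81/5 = -7316/5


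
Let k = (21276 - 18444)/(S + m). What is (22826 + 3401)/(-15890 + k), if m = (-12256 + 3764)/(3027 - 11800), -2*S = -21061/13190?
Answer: -3573753204217/1946737512630 ≈ -1.8358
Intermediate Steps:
S = 21061/26380 (S = -(-21061)/(2*13190) = -½*(-21061/13190) = 21061/26380 ≈ 0.79837)
m = 8492/8773 (m = -8492/(-8773) = -8492*(-1/8773) = 8492/8773 ≈ 0.96797)
k = 218471562560/136262371 (k = (21276 - 18444)/(21061/26380 + 8492/8773) = 2832/(408787113/231431740) = 2832*(231431740/408787113) = 218471562560/136262371 ≈ 1603.3)
(22826 + 3401)/(-15890 + k) = (22826 + 3401)/(-15890 + 218471562560/136262371) = 26227/(-1946737512630/136262371) = 26227*(-136262371/1946737512630) = -3573753204217/1946737512630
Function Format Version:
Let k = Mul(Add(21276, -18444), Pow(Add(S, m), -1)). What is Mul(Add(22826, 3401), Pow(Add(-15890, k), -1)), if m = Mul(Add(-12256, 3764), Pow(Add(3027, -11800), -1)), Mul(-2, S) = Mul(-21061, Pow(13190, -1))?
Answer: Rational(-3573753204217, 1946737512630) ≈ -1.8358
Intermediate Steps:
S = Rational(21061, 26380) (S = Mul(Rational(-1, 2), Mul(-21061, Pow(13190, -1))) = Mul(Rational(-1, 2), Mul(-21061, Rational(1, 13190))) = Mul(Rational(-1, 2), Rational(-21061, 13190)) = Rational(21061, 26380) ≈ 0.79837)
m = Rational(8492, 8773) (m = Mul(-8492, Pow(-8773, -1)) = Mul(-8492, Rational(-1, 8773)) = Rational(8492, 8773) ≈ 0.96797)
k = Rational(218471562560, 136262371) (k = Mul(Add(21276, -18444), Pow(Add(Rational(21061, 26380), Rational(8492, 8773)), -1)) = Mul(2832, Pow(Rational(408787113, 231431740), -1)) = Mul(2832, Rational(231431740, 408787113)) = Rational(218471562560, 136262371) ≈ 1603.3)
Mul(Add(22826, 3401), Pow(Add(-15890, k), -1)) = Mul(Add(22826, 3401), Pow(Add(-15890, Rational(218471562560, 136262371)), -1)) = Mul(26227, Pow(Rational(-1946737512630, 136262371), -1)) = Mul(26227, Rational(-136262371, 1946737512630)) = Rational(-3573753204217, 1946737512630)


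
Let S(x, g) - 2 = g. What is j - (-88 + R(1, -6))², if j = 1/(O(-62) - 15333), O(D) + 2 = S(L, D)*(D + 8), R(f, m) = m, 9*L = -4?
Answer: -106871421/12095 ≈ -8836.0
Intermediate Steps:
L = -4/9 (L = (⅑)*(-4) = -4/9 ≈ -0.44444)
S(x, g) = 2 + g
O(D) = -2 + (2 + D)*(8 + D) (O(D) = -2 + (2 + D)*(D + 8) = -2 + (2 + D)*(8 + D))
j = -1/12095 (j = 1/((14 + (-62)² + 10*(-62)) - 15333) = 1/((14 + 3844 - 620) - 15333) = 1/(3238 - 15333) = 1/(-12095) = -1/12095 ≈ -8.2679e-5)
j - (-88 + R(1, -6))² = -1/12095 - (-88 - 6)² = -1/12095 - 1*(-94)² = -1/12095 - 1*8836 = -1/12095 - 8836 = -106871421/12095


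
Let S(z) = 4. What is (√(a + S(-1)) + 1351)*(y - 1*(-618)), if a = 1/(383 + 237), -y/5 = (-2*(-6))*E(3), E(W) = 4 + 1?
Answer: 429618 + 159*√384555/155 ≈ 4.3025e+5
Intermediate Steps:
E(W) = 5
y = -300 (y = -5*(-2*(-6))*5 = -60*5 = -5*60 = -300)
a = 1/620 ≈ 0.0016129
(√(a + S(-1)) + 1351)*(y - 1*(-618)) = (√(1/620 + 4) + 1351)*(-300 - 1*(-618)) = (√(2481/620) + 1351)*(-300 + 618) = (√384555/310 + 1351)*318 = (1351 + √384555/310)*318 = 429618 + 159*√384555/155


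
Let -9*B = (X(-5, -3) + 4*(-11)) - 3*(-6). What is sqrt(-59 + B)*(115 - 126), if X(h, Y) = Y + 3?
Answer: -11*I*sqrt(505)/3 ≈ -82.398*I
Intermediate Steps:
X(h, Y) = 3 + Y
B = 26/9 (B = -(((3 - 3) + 4*(-11)) - 3*(-6))/9 = -((0 - 44) + 18)/9 = -(-44 + 18)/9 = -1/9*(-26) = 26/9 ≈ 2.8889)
sqrt(-59 + B)*(115 - 126) = sqrt(-59 + 26/9)*(115 - 126) = sqrt(-505/9)*(-11) = (I*sqrt(505)/3)*(-11) = -11*I*sqrt(505)/3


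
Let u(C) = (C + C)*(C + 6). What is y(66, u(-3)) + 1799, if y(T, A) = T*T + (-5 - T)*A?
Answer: 7433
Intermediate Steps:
u(C) = 2*C*(6 + C) (u(C) = (2*C)*(6 + C) = 2*C*(6 + C))
y(T, A) = T² + A*(-5 - T)
y(66, u(-3)) + 1799 = (66² - 10*(-3)*(6 - 3) - 1*2*(-3)*(6 - 3)*66) + 1799 = (4356 - 10*(-3)*3 - 1*2*(-3)*3*66) + 1799 = (4356 - 5*(-18) - 1*(-18)*66) + 1799 = (4356 + 90 + 1188) + 1799 = 5634 + 1799 = 7433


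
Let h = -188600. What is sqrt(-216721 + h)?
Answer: I*sqrt(405321) ≈ 636.65*I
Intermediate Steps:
sqrt(-216721 + h) = sqrt(-216721 - 188600) = sqrt(-405321) = I*sqrt(405321)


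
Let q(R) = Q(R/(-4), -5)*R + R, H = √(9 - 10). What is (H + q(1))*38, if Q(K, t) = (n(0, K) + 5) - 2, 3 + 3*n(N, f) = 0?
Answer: 114 + 38*I ≈ 114.0 + 38.0*I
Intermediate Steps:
n(N, f) = -1 (n(N, f) = -1 + (⅓)*0 = -1 + 0 = -1)
Q(K, t) = 2 (Q(K, t) = (-1 + 5) - 2 = 4 - 2 = 2)
H = I (H = √(-1) = I ≈ 1.0*I)
q(R) = 3*R (q(R) = 2*R + R = 3*R)
(H + q(1))*38 = (I + 3*1)*38 = (I + 3)*38 = (3 + I)*38 = 114 + 38*I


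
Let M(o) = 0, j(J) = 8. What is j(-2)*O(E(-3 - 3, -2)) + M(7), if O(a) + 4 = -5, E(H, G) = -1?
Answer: -72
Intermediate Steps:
O(a) = -9 (O(a) = -4 - 5 = -9)
j(-2)*O(E(-3 - 3, -2)) + M(7) = 8*(-9) + 0 = -72 + 0 = -72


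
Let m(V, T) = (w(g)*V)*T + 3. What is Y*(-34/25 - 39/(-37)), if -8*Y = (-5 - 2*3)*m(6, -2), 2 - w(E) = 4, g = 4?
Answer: -84051/7400 ≈ -11.358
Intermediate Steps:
w(E) = -2 (w(E) = 2 - 1*4 = 2 - 4 = -2)
m(V, T) = 3 - 2*T*V (m(V, T) = (-2*V)*T + 3 = -2*T*V + 3 = 3 - 2*T*V)
Y = 297/8 (Y = -(-5 - 2*3)*(3 - 2*(-2)*6)/8 = -(-5 - 6)*(3 + 24)/8 = -(-11)*27/8 = -1/8*(-297) = 297/8 ≈ 37.125)
Y*(-34/25 - 39/(-37)) = 297*(-34/25 - 39/(-37))/8 = 297*(-34*1/25 - 39*(-1/37))/8 = 297*(-34/25 + 39/37)/8 = (297/8)*(-283/925) = -84051/7400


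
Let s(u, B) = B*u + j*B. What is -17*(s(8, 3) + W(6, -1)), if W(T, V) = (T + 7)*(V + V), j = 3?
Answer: -119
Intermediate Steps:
s(u, B) = 3*B + B*u (s(u, B) = B*u + 3*B = 3*B + B*u)
W(T, V) = 2*V*(7 + T) (W(T, V) = (7 + T)*(2*V) = 2*V*(7 + T))
-17*(s(8, 3) + W(6, -1)) = -17*(3*(3 + 8) + 2*(-1)*(7 + 6)) = -17*(3*11 + 2*(-1)*13) = -17*(33 - 26) = -17*7 = -119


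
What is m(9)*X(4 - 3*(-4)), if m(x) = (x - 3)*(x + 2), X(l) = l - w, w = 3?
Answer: 858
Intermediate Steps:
X(l) = -3 + l (X(l) = l - 1*3 = l - 3 = -3 + l)
m(x) = (-3 + x)*(2 + x)
m(9)*X(4 - 3*(-4)) = (-6 + 9**2 - 1*9)*(-3 + (4 - 3*(-4))) = (-6 + 81 - 9)*(-3 + (4 + 12)) = 66*(-3 + 16) = 66*13 = 858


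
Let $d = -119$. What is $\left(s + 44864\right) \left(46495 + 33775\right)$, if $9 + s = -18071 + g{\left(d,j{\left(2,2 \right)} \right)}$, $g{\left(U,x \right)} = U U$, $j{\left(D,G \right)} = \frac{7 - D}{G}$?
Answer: $3286655150$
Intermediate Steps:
$j{\left(D,G \right)} = \frac{7 - D}{G}$
$g{\left(U,x \right)} = U^{2}$
$s = -3919$ ($s = -9 - \left(18071 - \left(-119\right)^{2}\right) = -9 + \left(-18071 + 14161\right) = -9 - 3910 = -3919$)
$\left(s + 44864\right) \left(46495 + 33775\right) = \left(-3919 + 44864\right) \left(46495 + 33775\right) = 40945 \cdot 80270 = 3286655150$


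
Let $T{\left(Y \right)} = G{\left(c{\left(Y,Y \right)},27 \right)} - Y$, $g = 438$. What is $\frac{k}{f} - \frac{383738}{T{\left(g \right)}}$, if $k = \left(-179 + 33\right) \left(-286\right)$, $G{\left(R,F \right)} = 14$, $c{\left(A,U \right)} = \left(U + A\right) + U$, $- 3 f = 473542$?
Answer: $\frac{45415736591}{50195452} \approx 904.78$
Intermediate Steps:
$f = - \frac{473542}{3}$ ($f = \left(- \frac{1}{3}\right) 473542 = - \frac{473542}{3} \approx -1.5785 \cdot 10^{5}$)
$c{\left(A,U \right)} = A + 2 U$ ($c{\left(A,U \right)} = \left(A + U\right) + U = A + 2 U$)
$k = 41756$ ($k = \left(-146\right) \left(-286\right) = 41756$)
$T{\left(Y \right)} = 14 - Y$
$\frac{k}{f} - \frac{383738}{T{\left(g \right)}} = \frac{41756}{- \frac{473542}{3}} - \frac{383738}{14 - 438} = 41756 \left(- \frac{3}{473542}\right) - \frac{383738}{14 - 438} = - \frac{62634}{236771} - \frac{383738}{-424} = - \frac{62634}{236771} - - \frac{191869}{212} = - \frac{62634}{236771} + \frac{191869}{212} = \frac{45415736591}{50195452}$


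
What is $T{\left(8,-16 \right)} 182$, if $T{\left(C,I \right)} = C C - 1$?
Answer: $11466$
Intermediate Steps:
$T{\left(C,I \right)} = -1 + C^{2}$ ($T{\left(C,I \right)} = C^{2} - 1 = -1 + C^{2}$)
$T{\left(8,-16 \right)} 182 = \left(-1 + 8^{2}\right) 182 = \left(-1 + 64\right) 182 = 63 \cdot 182 = 11466$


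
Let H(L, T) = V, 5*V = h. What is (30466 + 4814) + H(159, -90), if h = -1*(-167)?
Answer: 176567/5 ≈ 35313.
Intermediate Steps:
h = 167
V = 167/5 (V = (1/5)*167 = 167/5 ≈ 33.400)
H(L, T) = 167/5
(30466 + 4814) + H(159, -90) = (30466 + 4814) + 167/5 = 35280 + 167/5 = 176567/5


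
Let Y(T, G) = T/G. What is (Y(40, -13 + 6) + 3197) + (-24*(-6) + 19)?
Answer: 23480/7 ≈ 3354.3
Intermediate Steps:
(Y(40, -13 + 6) + 3197) + (-24*(-6) + 19) = (40/(-13 + 6) + 3197) + (-24*(-6) + 19) = (40/(-7) + 3197) + (144 + 19) = (40*(-⅐) + 3197) + 163 = (-40/7 + 3197) + 163 = 22339/7 + 163 = 23480/7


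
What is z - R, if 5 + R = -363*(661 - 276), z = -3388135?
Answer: -3248375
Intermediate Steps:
R = -139760 (R = -5 - 363*(661 - 276) = -5 - 363*385 = -5 - 139755 = -139760)
z - R = -3388135 - 1*(-139760) = -3388135 + 139760 = -3248375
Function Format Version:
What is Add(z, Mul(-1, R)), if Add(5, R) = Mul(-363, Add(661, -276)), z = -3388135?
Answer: -3248375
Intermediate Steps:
R = -139760 (R = Add(-5, Mul(-363, Add(661, -276))) = Add(-5, Mul(-363, 385)) = Add(-5, -139755) = -139760)
Add(z, Mul(-1, R)) = Add(-3388135, Mul(-1, -139760)) = Add(-3388135, 139760) = -3248375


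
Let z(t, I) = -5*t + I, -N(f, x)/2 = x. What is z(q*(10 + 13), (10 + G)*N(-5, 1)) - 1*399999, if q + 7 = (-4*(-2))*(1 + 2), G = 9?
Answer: -401992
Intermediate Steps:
N(f, x) = -2*x
q = 17 (q = -7 + (-4*(-2))*(1 + 2) = -7 + 8*3 = -7 + 24 = 17)
z(t, I) = I - 5*t
z(q*(10 + 13), (10 + G)*N(-5, 1)) - 1*399999 = ((10 + 9)*(-2*1) - 85*(10 + 13)) - 1*399999 = (19*(-2) - 85*23) - 399999 = (-38 - 5*391) - 399999 = (-38 - 1955) - 399999 = -1993 - 399999 = -401992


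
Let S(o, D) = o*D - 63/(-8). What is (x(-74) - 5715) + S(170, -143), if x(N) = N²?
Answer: -196329/8 ≈ -24541.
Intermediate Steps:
S(o, D) = 63/8 + D*o (S(o, D) = D*o - 63*(-⅛) = D*o + 63/8 = 63/8 + D*o)
(x(-74) - 5715) + S(170, -143) = ((-74)² - 5715) + (63/8 - 143*170) = (5476 - 5715) + (63/8 - 24310) = -239 - 194417/8 = -196329/8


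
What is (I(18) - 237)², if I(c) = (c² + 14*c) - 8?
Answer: 109561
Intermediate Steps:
I(c) = -8 + c² + 14*c
(I(18) - 237)² = ((-8 + 18² + 14*18) - 237)² = ((-8 + 324 + 252) - 237)² = (568 - 237)² = 331² = 109561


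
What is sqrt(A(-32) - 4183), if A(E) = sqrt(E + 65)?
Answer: sqrt(-4183 + sqrt(33)) ≈ 64.632*I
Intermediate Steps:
A(E) = sqrt(65 + E)
sqrt(A(-32) - 4183) = sqrt(sqrt(65 - 32) - 4183) = sqrt(sqrt(33) - 4183) = sqrt(-4183 + sqrt(33))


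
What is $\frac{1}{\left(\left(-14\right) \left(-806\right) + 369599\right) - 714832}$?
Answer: $- \frac{1}{333949} \approx -2.9945 \cdot 10^{-6}$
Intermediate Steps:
$\frac{1}{\left(\left(-14\right) \left(-806\right) + 369599\right) - 714832} = \frac{1}{\left(11284 + 369599\right) - 714832} = \frac{1}{380883 - 714832} = \frac{1}{-333949} = - \frac{1}{333949}$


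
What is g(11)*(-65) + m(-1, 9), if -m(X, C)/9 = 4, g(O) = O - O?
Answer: -36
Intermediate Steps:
g(O) = 0
m(X, C) = -36 (m(X, C) = -9*4 = -36)
g(11)*(-65) + m(-1, 9) = 0*(-65) - 36 = 0 - 36 = -36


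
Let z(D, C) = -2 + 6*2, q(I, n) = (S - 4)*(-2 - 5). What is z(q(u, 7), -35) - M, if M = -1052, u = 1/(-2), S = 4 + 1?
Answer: 1062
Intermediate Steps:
S = 5
u = -½ ≈ -0.50000
q(I, n) = -7 (q(I, n) = (5 - 4)*(-2 - 5) = 1*(-7) = -7)
z(D, C) = 10 (z(D, C) = -2 + 12 = 10)
z(q(u, 7), -35) - M = 10 - 1*(-1052) = 10 + 1052 = 1062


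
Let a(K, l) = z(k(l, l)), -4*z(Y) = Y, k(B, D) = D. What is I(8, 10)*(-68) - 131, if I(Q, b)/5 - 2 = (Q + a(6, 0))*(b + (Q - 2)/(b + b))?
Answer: -28827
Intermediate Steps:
z(Y) = -Y/4
a(K, l) = -l/4
I(Q, b) = 10 + 5*Q*(b + (-2 + Q)/(2*b)) (I(Q, b) = 10 + 5*((Q - 1/4*0)*(b + (Q - 2)/(b + b))) = 10 + 5*((Q + 0)*(b + (-2 + Q)/((2*b)))) = 10 + 5*(Q*(b + (-2 + Q)*(1/(2*b)))) = 10 + 5*(Q*(b + (-2 + Q)/(2*b))) = 10 + 5*Q*(b + (-2 + Q)/(2*b)))
I(8, 10)*(-68) - 131 = ((5/2)*(8**2 - 2*8 + 2*10*(2 + 8*10))/10)*(-68) - 131 = ((5/2)*(1/10)*(64 - 16 + 2*10*(2 + 80)))*(-68) - 131 = ((5/2)*(1/10)*(64 - 16 + 2*10*82))*(-68) - 131 = ((5/2)*(1/10)*(64 - 16 + 1640))*(-68) - 131 = ((5/2)*(1/10)*1688)*(-68) - 131 = 422*(-68) - 131 = -28696 - 131 = -28827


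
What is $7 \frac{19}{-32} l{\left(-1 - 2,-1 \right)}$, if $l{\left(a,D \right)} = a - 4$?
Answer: $\frac{931}{32} \approx 29.094$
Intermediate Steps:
$l{\left(a,D \right)} = -4 + a$
$7 \frac{19}{-32} l{\left(-1 - 2,-1 \right)} = 7 \frac{19}{-32} \left(-4 - 3\right) = 7 \cdot 19 \left(- \frac{1}{32}\right) \left(-4 - 3\right) = 7 \left(- \frac{19}{32}\right) \left(-7\right) = \left(- \frac{133}{32}\right) \left(-7\right) = \frac{931}{32}$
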